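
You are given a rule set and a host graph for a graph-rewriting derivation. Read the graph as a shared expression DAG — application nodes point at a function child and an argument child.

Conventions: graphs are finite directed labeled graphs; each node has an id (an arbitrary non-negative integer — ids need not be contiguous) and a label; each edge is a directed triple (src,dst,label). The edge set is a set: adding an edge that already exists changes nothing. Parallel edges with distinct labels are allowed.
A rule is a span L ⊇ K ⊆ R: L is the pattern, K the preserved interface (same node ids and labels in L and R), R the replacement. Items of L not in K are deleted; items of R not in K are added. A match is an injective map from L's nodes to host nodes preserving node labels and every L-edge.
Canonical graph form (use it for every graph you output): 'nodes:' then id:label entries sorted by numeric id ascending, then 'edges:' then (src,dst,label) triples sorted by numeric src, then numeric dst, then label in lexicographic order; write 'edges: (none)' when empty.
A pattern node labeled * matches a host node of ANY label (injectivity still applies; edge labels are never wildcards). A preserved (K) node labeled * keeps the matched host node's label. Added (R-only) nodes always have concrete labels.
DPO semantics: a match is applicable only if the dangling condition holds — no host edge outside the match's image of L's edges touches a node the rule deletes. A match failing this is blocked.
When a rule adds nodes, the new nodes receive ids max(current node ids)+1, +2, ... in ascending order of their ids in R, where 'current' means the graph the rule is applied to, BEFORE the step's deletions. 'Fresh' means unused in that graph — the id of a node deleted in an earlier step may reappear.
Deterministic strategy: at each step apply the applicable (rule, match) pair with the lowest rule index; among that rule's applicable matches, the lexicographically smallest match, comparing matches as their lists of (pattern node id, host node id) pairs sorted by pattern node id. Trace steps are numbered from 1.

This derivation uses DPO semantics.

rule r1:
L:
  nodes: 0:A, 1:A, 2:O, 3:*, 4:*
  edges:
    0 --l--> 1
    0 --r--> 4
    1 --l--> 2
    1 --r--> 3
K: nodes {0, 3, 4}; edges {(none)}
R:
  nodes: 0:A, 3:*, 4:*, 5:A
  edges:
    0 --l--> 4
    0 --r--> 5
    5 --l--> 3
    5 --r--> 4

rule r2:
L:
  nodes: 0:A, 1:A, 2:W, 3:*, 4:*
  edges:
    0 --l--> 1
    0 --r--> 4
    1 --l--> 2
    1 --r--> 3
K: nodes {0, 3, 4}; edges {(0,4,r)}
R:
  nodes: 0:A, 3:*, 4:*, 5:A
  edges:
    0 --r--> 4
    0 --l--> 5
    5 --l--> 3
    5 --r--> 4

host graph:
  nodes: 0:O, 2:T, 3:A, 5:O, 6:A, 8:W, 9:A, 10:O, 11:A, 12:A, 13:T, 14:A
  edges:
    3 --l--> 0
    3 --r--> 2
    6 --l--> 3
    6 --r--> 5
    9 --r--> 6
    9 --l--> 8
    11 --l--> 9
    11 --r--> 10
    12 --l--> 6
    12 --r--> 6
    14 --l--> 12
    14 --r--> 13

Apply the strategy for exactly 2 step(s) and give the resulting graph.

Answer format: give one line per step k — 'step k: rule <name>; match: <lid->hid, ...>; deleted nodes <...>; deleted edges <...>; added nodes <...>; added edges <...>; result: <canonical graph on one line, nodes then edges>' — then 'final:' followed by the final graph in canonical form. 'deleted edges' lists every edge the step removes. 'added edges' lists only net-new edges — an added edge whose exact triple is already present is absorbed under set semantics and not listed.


step 1: rule r1; match: 0->6, 1->3, 2->0, 3->2, 4->5; deleted nodes 0, 3; deleted edges (3,0,l); (3,2,r); (6,3,l); (6,5,r); added nodes 15; added edges (6,5,l); (6,15,r); (15,2,l); (15,5,r); result: nodes: 2:T, 5:O, 6:A, 8:W, 9:A, 10:O, 11:A, 12:A, 13:T, 14:A, 15:A edges: (6,5,l); (6,15,r); (9,6,r); (9,8,l); (11,9,l); (11,10,r); (12,6,l); (12,6,r); (14,12,l); (14,13,r); (15,2,l); (15,5,r)
step 2: rule r2; match: 0->11, 1->9, 2->8, 3->6, 4->10; deleted nodes 8, 9; deleted edges (9,6,r); (9,8,l); (11,9,l); added nodes 16; added edges (11,16,l); (16,6,l); (16,10,r); result: nodes: 2:T, 5:O, 6:A, 10:O, 11:A, 12:A, 13:T, 14:A, 15:A, 16:A edges: (6,5,l); (6,15,r); (11,10,r); (11,16,l); (12,6,l); (12,6,r); (14,12,l); (14,13,r); (15,2,l); (15,5,r); (16,6,l); (16,10,r)
final:
nodes: 2:T, 5:O, 6:A, 10:O, 11:A, 12:A, 13:T, 14:A, 15:A, 16:A
edges: (6,5,l); (6,15,r); (11,10,r); (11,16,l); (12,6,l); (12,6,r); (14,12,l); (14,13,r); (15,2,l); (15,5,r); (16,6,l); (16,10,r)


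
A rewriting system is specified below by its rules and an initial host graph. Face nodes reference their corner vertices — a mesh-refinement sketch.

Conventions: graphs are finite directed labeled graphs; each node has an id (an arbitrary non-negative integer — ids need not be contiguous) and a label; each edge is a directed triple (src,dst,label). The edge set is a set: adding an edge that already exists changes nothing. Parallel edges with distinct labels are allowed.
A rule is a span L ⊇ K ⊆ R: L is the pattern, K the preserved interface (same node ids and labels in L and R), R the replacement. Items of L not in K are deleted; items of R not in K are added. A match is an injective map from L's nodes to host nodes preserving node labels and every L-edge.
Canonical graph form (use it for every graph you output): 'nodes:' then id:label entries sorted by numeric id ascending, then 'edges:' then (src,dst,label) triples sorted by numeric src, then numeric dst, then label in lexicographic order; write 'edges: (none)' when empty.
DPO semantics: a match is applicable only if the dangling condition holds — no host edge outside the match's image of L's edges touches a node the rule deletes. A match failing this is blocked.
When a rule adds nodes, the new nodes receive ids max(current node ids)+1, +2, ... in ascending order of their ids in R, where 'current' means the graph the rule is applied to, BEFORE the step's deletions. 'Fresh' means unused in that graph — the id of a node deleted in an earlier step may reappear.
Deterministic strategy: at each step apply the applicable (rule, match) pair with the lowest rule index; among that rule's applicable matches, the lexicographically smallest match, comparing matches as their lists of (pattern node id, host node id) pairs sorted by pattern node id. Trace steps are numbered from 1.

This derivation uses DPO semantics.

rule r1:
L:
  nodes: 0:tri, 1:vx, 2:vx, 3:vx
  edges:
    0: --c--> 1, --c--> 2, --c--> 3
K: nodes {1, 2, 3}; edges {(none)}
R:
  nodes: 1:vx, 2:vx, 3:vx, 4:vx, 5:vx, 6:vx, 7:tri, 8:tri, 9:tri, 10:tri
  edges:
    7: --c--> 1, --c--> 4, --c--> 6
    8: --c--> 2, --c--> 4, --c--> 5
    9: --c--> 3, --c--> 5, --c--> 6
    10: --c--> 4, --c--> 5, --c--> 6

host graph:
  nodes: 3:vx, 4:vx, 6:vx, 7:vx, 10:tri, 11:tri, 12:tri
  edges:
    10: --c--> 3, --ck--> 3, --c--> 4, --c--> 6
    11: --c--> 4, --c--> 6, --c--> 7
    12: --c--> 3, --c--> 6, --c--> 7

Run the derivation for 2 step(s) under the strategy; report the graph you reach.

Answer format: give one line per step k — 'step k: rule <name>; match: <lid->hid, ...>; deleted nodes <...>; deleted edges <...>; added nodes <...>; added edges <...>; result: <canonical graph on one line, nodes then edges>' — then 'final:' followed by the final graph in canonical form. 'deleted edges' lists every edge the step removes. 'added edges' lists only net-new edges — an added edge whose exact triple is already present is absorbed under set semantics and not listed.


step 1: rule r1; match: 0->11, 1->4, 2->6, 3->7; deleted nodes 11; deleted edges (11,4,c); (11,6,c); (11,7,c); added nodes 13, 14, 15, 16, 17, 18, 19; added edges (16,4,c); (16,13,c); (16,15,c); (17,6,c); (17,13,c); (17,14,c); (18,7,c); (18,14,c); (18,15,c); (19,13,c); (19,14,c); (19,15,c); result: nodes: 3:vx, 4:vx, 6:vx, 7:vx, 10:tri, 12:tri, 13:vx, 14:vx, 15:vx, 16:tri, 17:tri, 18:tri, 19:tri edges: (10,3,c); (10,3,ck); (10,4,c); (10,6,c); (12,3,c); (12,6,c); (12,7,c); (16,4,c); (16,13,c); (16,15,c); (17,6,c); (17,13,c); (17,14,c); (18,7,c); (18,14,c); (18,15,c); (19,13,c); (19,14,c); (19,15,c)
step 2: rule r1; match: 0->12, 1->3, 2->6, 3->7; deleted nodes 12; deleted edges (12,3,c); (12,6,c); (12,7,c); added nodes 20, 21, 22, 23, 24, 25, 26; added edges (23,3,c); (23,20,c); (23,22,c); (24,6,c); (24,20,c); (24,21,c); (25,7,c); (25,21,c); (25,22,c); (26,20,c); (26,21,c); (26,22,c); result: nodes: 3:vx, 4:vx, 6:vx, 7:vx, 10:tri, 13:vx, 14:vx, 15:vx, 16:tri, 17:tri, 18:tri, 19:tri, 20:vx, 21:vx, 22:vx, 23:tri, 24:tri, 25:tri, 26:tri edges: (10,3,c); (10,3,ck); (10,4,c); (10,6,c); (16,4,c); (16,13,c); (16,15,c); (17,6,c); (17,13,c); (17,14,c); (18,7,c); (18,14,c); (18,15,c); (19,13,c); (19,14,c); (19,15,c); (23,3,c); (23,20,c); (23,22,c); (24,6,c); (24,20,c); (24,21,c); (25,7,c); (25,21,c); (25,22,c); (26,20,c); (26,21,c); (26,22,c)
final:
nodes: 3:vx, 4:vx, 6:vx, 7:vx, 10:tri, 13:vx, 14:vx, 15:vx, 16:tri, 17:tri, 18:tri, 19:tri, 20:vx, 21:vx, 22:vx, 23:tri, 24:tri, 25:tri, 26:tri
edges: (10,3,c); (10,3,ck); (10,4,c); (10,6,c); (16,4,c); (16,13,c); (16,15,c); (17,6,c); (17,13,c); (17,14,c); (18,7,c); (18,14,c); (18,15,c); (19,13,c); (19,14,c); (19,15,c); (23,3,c); (23,20,c); (23,22,c); (24,6,c); (24,20,c); (24,21,c); (25,7,c); (25,21,c); (25,22,c); (26,20,c); (26,21,c); (26,22,c)


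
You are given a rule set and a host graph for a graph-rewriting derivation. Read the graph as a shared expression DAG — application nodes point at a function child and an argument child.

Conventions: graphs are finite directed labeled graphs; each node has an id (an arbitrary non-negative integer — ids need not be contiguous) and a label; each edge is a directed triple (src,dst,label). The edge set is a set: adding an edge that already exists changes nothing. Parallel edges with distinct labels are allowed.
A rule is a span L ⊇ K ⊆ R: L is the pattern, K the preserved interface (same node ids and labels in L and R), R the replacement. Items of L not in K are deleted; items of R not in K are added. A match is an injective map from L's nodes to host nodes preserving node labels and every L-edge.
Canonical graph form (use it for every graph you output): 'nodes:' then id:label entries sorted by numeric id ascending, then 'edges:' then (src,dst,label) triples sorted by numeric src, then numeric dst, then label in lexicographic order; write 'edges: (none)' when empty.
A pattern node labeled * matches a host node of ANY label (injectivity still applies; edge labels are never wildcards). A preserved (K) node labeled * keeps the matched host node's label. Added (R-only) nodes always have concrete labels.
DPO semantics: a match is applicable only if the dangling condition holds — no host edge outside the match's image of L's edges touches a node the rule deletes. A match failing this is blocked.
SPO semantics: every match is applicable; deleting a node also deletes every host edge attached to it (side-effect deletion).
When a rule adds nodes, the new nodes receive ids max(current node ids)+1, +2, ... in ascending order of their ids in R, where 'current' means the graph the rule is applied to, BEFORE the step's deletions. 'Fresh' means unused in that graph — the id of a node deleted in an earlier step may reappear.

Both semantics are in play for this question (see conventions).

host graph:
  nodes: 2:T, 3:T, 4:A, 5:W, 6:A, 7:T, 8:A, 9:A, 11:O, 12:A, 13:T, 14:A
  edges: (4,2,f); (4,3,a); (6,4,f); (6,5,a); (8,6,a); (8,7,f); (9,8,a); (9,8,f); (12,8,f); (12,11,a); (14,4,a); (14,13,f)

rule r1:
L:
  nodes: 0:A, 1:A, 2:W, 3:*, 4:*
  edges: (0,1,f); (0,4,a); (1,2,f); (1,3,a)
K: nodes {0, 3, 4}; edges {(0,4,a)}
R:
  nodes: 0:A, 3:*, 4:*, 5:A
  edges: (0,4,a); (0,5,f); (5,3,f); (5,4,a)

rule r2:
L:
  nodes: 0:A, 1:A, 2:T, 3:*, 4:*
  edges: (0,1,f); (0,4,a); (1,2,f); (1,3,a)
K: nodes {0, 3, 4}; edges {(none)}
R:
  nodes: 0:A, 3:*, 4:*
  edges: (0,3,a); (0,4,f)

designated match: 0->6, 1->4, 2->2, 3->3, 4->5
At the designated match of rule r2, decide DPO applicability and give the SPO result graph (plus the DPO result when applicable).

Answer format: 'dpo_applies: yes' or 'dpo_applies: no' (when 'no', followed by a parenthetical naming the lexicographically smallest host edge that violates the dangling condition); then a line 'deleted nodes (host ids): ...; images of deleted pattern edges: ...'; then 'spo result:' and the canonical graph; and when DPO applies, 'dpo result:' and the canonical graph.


dpo_applies: no
(the rule deletes node 4, which keeps host edge (14,4,a) outside the match image — the dangling condition fails, DPO blocks; SPO proceeds and side-deletes such edges)
deleted nodes (host ids): 2, 4; images of deleted pattern edges: (4,2,f); (4,3,a); (6,4,f); (6,5,a)
spo result:
nodes: 3:T, 5:W, 6:A, 7:T, 8:A, 9:A, 11:O, 12:A, 13:T, 14:A
edges: (6,3,a); (6,5,f); (8,6,a); (8,7,f); (9,8,a); (9,8,f); (12,8,f); (12,11,a); (14,13,f)


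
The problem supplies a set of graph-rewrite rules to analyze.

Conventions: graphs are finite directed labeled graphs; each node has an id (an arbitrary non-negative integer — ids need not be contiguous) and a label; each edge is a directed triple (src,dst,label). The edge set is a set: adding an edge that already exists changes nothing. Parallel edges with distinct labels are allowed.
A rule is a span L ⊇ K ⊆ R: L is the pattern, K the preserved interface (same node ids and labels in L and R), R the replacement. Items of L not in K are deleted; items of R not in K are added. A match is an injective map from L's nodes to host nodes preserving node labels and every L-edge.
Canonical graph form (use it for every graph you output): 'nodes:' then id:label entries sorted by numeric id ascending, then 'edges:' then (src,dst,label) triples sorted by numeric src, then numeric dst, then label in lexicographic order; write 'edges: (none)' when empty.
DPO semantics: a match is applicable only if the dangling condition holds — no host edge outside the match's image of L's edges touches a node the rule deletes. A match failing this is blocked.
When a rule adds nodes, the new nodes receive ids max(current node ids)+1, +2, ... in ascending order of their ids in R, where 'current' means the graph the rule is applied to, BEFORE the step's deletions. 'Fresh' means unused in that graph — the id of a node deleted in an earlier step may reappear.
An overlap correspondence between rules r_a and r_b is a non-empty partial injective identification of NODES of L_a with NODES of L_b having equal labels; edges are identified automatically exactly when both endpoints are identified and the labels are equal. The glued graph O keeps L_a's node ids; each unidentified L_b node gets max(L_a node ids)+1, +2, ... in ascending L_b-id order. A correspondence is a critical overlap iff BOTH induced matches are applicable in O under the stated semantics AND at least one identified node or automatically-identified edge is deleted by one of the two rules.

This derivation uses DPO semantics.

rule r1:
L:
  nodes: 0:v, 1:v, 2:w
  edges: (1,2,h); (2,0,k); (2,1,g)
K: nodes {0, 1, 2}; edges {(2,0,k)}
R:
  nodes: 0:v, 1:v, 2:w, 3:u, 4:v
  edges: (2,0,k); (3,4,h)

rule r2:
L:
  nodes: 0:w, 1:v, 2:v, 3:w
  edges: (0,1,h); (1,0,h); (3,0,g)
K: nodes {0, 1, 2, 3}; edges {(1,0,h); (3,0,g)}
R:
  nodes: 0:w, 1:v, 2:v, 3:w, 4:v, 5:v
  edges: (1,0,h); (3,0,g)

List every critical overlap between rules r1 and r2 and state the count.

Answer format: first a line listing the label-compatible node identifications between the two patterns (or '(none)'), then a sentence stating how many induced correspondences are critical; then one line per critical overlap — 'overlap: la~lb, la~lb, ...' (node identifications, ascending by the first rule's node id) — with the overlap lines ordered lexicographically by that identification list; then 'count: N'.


label-compatible node identifications between L(r1) and L(r2): 0~1, 0~2, 1~1, 1~2, 2~0, 2~3
2 of the induced correspondences are critical overlaps of r1 and r2.
overlap: 0~2, 1~1, 2~0
overlap: 1~1, 2~0
count: 2


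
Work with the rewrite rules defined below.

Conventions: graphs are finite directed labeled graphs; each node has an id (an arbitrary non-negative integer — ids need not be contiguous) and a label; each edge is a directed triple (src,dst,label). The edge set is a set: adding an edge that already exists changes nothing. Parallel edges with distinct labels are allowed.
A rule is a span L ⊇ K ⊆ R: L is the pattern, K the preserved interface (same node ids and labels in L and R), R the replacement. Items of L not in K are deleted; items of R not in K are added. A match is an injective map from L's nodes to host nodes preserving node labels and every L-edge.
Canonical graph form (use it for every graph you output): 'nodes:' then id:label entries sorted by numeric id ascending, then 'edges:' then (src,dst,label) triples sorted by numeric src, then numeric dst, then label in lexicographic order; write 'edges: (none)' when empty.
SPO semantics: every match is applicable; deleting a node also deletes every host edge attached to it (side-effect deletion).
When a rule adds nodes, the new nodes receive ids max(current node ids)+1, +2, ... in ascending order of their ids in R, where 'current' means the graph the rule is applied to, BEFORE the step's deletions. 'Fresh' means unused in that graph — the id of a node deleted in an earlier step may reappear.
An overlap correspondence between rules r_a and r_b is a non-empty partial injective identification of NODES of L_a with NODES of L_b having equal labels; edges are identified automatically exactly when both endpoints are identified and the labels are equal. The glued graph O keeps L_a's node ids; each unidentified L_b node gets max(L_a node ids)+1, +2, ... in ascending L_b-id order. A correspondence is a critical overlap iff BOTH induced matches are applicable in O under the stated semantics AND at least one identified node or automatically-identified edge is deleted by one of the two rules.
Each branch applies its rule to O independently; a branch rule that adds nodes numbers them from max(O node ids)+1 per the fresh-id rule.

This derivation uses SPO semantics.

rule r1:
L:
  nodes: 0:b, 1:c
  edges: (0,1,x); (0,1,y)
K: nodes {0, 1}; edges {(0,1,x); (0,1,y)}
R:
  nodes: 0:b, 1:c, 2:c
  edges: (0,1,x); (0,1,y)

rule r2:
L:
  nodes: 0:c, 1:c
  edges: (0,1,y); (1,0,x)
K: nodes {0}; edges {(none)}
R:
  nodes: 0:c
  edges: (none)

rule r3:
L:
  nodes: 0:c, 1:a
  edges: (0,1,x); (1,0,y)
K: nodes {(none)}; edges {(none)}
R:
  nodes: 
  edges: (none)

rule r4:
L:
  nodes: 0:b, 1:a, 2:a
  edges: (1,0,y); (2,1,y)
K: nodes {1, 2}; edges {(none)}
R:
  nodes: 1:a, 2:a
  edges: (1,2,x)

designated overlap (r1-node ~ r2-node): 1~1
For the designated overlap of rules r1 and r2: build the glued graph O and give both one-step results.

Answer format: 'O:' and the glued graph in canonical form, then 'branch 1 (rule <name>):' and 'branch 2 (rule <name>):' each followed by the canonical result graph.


O:
nodes: 0:b, 1:c, 2:c
edges: (0,1,x); (0,1,y); (1,2,x); (2,1,y)
branch 1 (rule r1):
nodes: 0:b, 1:c, 2:c, 3:c
edges: (0,1,x); (0,1,y); (1,2,x); (2,1,y)
branch 2 (rule r2):
nodes: 0:b, 2:c
edges: (none)


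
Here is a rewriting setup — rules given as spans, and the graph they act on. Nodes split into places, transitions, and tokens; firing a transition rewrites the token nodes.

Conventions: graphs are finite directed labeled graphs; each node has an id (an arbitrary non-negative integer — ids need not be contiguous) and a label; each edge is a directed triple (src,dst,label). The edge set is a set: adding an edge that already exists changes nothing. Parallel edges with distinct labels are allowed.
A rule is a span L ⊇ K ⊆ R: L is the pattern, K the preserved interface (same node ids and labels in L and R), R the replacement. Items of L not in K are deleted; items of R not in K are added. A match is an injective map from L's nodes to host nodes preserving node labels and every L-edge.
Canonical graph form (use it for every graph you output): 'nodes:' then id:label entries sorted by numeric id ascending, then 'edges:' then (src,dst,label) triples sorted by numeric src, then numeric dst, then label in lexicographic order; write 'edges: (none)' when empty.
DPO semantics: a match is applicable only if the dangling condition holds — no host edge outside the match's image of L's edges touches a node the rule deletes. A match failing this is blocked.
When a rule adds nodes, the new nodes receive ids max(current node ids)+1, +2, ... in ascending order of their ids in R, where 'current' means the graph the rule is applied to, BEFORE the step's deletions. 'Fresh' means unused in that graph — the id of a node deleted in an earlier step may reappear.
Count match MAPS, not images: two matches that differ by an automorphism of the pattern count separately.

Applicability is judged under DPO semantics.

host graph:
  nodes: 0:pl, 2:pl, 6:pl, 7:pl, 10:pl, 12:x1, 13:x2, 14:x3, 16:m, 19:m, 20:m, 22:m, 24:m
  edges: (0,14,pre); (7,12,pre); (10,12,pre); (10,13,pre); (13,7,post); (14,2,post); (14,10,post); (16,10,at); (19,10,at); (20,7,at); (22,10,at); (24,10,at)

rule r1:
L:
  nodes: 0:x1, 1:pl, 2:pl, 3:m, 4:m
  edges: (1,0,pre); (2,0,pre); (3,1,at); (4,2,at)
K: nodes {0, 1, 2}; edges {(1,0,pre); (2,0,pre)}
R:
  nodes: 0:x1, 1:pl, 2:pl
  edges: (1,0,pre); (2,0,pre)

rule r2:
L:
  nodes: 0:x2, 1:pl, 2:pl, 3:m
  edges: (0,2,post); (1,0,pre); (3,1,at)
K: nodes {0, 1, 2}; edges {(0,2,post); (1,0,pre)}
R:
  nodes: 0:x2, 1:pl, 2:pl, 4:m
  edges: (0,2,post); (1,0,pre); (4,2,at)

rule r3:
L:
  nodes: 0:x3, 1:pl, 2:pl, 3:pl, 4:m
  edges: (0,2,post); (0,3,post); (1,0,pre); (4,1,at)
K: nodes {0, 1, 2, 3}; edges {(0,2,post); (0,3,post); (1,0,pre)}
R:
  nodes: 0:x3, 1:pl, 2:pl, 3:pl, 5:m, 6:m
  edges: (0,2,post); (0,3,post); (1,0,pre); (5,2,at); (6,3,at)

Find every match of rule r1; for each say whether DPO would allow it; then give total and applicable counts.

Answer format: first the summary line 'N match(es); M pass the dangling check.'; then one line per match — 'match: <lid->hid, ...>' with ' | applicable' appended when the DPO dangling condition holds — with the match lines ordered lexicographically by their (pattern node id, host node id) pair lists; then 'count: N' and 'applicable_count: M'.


8 match(es); 8 pass the dangling check.
match: 0->12, 1->7, 2->10, 3->20, 4->16 | applicable
match: 0->12, 1->7, 2->10, 3->20, 4->19 | applicable
match: 0->12, 1->7, 2->10, 3->20, 4->22 | applicable
match: 0->12, 1->7, 2->10, 3->20, 4->24 | applicable
match: 0->12, 1->10, 2->7, 3->16, 4->20 | applicable
match: 0->12, 1->10, 2->7, 3->19, 4->20 | applicable
match: 0->12, 1->10, 2->7, 3->22, 4->20 | applicable
match: 0->12, 1->10, 2->7, 3->24, 4->20 | applicable
count: 8
applicable_count: 8


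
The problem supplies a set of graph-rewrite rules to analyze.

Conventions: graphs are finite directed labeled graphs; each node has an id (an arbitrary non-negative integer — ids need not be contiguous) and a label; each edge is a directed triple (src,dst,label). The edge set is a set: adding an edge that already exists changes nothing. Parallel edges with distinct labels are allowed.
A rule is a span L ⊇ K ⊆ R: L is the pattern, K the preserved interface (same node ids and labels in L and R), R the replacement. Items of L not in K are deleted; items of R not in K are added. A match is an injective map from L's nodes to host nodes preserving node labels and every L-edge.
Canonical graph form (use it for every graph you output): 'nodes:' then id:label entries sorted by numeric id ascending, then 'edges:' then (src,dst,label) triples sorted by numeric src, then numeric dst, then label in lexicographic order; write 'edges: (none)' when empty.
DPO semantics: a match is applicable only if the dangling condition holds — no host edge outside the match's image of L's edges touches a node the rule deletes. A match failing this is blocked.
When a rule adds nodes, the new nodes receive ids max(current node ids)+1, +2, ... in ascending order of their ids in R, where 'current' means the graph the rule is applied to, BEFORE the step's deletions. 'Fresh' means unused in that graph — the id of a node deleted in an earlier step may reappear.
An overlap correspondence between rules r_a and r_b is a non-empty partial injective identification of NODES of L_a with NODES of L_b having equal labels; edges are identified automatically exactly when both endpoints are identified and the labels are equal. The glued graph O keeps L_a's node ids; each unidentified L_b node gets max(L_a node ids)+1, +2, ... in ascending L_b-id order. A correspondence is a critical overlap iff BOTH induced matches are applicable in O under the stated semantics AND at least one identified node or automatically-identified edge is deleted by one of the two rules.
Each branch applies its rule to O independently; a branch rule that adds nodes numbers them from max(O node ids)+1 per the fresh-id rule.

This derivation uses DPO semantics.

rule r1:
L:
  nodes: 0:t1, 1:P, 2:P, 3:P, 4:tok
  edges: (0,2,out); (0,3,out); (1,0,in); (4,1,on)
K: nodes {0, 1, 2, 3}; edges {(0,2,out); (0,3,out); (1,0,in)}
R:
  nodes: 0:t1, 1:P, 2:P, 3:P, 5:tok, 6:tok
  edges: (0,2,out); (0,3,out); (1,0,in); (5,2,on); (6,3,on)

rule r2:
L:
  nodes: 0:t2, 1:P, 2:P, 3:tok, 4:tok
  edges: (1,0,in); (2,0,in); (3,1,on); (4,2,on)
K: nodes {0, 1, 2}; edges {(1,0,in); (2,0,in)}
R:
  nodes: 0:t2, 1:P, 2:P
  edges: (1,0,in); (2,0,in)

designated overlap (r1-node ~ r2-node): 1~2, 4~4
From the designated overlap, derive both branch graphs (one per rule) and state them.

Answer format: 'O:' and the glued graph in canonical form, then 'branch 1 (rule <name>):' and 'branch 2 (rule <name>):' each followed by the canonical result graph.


O:
nodes: 0:t1, 1:P, 2:P, 3:P, 4:tok, 5:t2, 6:P, 7:tok
edges: (0,2,out); (0,3,out); (1,0,in); (1,5,in); (4,1,on); (6,5,in); (7,6,on)
branch 1 (rule r1):
nodes: 0:t1, 1:P, 2:P, 3:P, 5:t2, 6:P, 7:tok, 8:tok, 9:tok
edges: (0,2,out); (0,3,out); (1,0,in); (1,5,in); (6,5,in); (7,6,on); (8,2,on); (9,3,on)
branch 2 (rule r2):
nodes: 0:t1, 1:P, 2:P, 3:P, 5:t2, 6:P
edges: (0,2,out); (0,3,out); (1,0,in); (1,5,in); (6,5,in)


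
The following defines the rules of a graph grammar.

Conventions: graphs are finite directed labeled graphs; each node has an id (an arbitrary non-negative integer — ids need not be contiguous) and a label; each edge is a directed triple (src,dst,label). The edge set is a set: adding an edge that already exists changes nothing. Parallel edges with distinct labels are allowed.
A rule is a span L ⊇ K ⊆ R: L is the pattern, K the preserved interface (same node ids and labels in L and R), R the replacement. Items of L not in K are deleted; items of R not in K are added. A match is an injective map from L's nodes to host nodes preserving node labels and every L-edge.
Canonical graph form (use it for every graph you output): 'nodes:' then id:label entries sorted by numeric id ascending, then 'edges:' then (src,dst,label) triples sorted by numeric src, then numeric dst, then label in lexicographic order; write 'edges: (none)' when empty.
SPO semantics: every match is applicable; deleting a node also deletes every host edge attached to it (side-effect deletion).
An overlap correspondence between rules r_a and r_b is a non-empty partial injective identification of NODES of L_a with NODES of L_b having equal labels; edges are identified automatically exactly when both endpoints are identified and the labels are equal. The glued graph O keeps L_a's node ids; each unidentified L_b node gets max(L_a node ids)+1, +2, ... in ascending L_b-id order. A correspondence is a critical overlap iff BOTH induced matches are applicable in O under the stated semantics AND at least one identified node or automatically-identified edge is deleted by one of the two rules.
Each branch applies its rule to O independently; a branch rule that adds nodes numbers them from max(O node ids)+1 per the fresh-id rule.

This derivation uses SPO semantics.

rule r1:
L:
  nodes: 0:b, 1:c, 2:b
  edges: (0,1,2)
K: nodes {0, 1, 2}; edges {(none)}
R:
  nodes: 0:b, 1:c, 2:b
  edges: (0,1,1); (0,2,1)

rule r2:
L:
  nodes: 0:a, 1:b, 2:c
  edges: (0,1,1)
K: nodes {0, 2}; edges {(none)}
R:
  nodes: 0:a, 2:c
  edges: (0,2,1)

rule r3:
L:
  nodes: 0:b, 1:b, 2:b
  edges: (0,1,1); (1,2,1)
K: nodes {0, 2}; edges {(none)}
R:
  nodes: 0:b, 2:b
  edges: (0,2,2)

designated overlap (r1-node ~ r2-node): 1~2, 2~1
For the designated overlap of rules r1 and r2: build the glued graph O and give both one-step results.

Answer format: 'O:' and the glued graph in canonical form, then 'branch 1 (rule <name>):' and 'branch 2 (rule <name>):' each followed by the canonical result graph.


O:
nodes: 0:b, 1:c, 2:b, 3:a
edges: (0,1,2); (3,2,1)
branch 1 (rule r1):
nodes: 0:b, 1:c, 2:b, 3:a
edges: (0,1,1); (0,2,1); (3,2,1)
branch 2 (rule r2):
nodes: 0:b, 1:c, 3:a
edges: (0,1,2); (3,1,1)


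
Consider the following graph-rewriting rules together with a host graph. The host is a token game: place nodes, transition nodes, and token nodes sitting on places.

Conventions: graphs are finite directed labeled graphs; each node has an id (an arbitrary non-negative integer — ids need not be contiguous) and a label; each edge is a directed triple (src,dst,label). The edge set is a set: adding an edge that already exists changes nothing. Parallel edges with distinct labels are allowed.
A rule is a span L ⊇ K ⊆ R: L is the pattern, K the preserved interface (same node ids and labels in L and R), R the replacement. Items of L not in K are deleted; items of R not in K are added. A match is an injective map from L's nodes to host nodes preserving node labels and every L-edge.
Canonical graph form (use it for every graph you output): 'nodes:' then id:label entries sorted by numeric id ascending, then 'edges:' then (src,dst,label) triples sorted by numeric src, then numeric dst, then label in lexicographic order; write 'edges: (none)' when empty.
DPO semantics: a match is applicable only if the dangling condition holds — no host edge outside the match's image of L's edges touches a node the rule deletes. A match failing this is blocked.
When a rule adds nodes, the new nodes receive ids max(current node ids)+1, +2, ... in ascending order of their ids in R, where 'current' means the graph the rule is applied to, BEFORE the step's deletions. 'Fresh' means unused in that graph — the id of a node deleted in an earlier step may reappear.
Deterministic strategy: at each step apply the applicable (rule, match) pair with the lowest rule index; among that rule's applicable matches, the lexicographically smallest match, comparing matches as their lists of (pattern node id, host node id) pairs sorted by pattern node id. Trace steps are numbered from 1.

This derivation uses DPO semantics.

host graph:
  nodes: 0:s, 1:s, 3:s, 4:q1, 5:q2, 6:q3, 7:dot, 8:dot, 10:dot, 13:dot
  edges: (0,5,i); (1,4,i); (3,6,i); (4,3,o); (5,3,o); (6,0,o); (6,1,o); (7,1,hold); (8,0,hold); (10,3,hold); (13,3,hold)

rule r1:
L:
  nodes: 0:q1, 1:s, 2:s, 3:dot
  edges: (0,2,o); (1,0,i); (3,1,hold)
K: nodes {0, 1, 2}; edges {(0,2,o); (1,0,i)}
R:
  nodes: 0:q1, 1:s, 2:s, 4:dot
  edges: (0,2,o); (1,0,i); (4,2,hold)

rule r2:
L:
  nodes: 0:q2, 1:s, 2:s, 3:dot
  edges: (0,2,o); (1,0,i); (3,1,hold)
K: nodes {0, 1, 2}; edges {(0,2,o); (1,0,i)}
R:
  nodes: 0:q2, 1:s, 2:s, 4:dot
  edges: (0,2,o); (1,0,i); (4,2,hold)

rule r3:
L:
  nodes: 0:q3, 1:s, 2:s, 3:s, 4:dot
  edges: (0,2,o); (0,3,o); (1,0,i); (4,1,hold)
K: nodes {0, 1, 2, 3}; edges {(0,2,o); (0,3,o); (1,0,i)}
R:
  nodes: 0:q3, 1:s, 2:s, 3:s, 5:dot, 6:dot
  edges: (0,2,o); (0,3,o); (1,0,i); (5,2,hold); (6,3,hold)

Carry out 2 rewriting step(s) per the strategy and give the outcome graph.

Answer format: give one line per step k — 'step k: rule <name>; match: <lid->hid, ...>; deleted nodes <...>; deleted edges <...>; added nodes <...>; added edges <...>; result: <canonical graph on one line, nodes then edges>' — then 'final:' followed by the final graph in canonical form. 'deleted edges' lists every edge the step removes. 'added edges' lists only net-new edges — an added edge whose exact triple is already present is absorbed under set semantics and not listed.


step 1: rule r1; match: 0->4, 1->1, 2->3, 3->7; deleted nodes 7; deleted edges (7,1,hold); added nodes 14; added edges (14,3,hold); result: nodes: 0:s, 1:s, 3:s, 4:q1, 5:q2, 6:q3, 8:dot, 10:dot, 13:dot, 14:dot edges: (0,5,i); (1,4,i); (3,6,i); (4,3,o); (5,3,o); (6,0,o); (6,1,o); (8,0,hold); (10,3,hold); (13,3,hold); (14,3,hold)
step 2: rule r2; match: 0->5, 1->0, 2->3, 3->8; deleted nodes 8; deleted edges (8,0,hold); added nodes 15; added edges (15,3,hold); result: nodes: 0:s, 1:s, 3:s, 4:q1, 5:q2, 6:q3, 10:dot, 13:dot, 14:dot, 15:dot edges: (0,5,i); (1,4,i); (3,6,i); (4,3,o); (5,3,o); (6,0,o); (6,1,o); (10,3,hold); (13,3,hold); (14,3,hold); (15,3,hold)
final:
nodes: 0:s, 1:s, 3:s, 4:q1, 5:q2, 6:q3, 10:dot, 13:dot, 14:dot, 15:dot
edges: (0,5,i); (1,4,i); (3,6,i); (4,3,o); (5,3,o); (6,0,o); (6,1,o); (10,3,hold); (13,3,hold); (14,3,hold); (15,3,hold)


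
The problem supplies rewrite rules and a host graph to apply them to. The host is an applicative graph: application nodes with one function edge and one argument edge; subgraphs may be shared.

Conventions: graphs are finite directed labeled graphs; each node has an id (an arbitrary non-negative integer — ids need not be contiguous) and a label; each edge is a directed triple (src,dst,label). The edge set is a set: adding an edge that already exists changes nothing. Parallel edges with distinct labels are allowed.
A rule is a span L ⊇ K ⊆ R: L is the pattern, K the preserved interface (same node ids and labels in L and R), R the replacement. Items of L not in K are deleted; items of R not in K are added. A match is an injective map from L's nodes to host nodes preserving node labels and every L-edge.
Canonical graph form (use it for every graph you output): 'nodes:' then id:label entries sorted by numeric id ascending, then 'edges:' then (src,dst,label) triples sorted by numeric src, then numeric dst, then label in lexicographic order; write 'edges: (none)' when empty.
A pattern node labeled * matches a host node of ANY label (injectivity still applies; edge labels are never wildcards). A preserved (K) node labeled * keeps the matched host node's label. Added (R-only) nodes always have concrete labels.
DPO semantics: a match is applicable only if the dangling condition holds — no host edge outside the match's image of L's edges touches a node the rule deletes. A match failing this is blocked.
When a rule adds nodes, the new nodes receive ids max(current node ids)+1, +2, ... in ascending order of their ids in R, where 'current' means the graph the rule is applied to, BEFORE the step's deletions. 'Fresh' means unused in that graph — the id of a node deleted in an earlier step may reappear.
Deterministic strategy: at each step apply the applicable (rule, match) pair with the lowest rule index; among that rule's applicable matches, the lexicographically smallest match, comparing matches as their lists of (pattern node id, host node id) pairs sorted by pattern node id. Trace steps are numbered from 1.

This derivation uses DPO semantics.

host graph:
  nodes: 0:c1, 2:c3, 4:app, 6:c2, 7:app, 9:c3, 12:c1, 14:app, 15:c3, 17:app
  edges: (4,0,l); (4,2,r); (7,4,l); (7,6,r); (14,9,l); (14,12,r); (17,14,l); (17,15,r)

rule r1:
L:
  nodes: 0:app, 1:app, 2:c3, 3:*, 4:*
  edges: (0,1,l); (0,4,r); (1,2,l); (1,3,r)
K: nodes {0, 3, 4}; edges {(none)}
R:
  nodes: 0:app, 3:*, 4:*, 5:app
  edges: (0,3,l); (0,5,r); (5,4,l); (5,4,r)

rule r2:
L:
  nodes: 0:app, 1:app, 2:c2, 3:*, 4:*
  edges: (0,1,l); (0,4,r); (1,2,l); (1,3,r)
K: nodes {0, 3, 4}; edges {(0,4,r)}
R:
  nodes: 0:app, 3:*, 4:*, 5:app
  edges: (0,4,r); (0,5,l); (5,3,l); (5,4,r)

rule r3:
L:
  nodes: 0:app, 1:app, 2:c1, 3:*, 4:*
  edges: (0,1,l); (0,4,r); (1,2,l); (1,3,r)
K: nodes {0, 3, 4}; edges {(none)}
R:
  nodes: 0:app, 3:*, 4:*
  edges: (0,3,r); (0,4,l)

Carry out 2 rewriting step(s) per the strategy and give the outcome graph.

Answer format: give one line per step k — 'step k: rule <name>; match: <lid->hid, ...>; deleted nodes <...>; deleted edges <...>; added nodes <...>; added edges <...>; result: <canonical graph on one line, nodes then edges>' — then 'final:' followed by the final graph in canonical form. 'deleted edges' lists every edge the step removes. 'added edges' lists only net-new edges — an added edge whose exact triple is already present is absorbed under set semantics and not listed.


step 1: rule r1; match: 0->17, 1->14, 2->9, 3->12, 4->15; deleted nodes 9, 14; deleted edges (14,9,l); (14,12,r); (17,14,l); (17,15,r); added nodes 18; added edges (17,12,l); (17,18,r); (18,15,l); (18,15,r); result: nodes: 0:c1, 2:c3, 4:app, 6:c2, 7:app, 12:c1, 15:c3, 17:app, 18:app edges: (4,0,l); (4,2,r); (7,4,l); (7,6,r); (17,12,l); (17,18,r); (18,15,l); (18,15,r)
step 2: rule r3; match: 0->7, 1->4, 2->0, 3->2, 4->6; deleted nodes 0, 4; deleted edges (4,0,l); (4,2,r); (7,4,l); (7,6,r); added nodes (none); added edges (7,2,r); (7,6,l); result: nodes: 2:c3, 6:c2, 7:app, 12:c1, 15:c3, 17:app, 18:app edges: (7,2,r); (7,6,l); (17,12,l); (17,18,r); (18,15,l); (18,15,r)
final:
nodes: 2:c3, 6:c2, 7:app, 12:c1, 15:c3, 17:app, 18:app
edges: (7,2,r); (7,6,l); (17,12,l); (17,18,r); (18,15,l); (18,15,r)


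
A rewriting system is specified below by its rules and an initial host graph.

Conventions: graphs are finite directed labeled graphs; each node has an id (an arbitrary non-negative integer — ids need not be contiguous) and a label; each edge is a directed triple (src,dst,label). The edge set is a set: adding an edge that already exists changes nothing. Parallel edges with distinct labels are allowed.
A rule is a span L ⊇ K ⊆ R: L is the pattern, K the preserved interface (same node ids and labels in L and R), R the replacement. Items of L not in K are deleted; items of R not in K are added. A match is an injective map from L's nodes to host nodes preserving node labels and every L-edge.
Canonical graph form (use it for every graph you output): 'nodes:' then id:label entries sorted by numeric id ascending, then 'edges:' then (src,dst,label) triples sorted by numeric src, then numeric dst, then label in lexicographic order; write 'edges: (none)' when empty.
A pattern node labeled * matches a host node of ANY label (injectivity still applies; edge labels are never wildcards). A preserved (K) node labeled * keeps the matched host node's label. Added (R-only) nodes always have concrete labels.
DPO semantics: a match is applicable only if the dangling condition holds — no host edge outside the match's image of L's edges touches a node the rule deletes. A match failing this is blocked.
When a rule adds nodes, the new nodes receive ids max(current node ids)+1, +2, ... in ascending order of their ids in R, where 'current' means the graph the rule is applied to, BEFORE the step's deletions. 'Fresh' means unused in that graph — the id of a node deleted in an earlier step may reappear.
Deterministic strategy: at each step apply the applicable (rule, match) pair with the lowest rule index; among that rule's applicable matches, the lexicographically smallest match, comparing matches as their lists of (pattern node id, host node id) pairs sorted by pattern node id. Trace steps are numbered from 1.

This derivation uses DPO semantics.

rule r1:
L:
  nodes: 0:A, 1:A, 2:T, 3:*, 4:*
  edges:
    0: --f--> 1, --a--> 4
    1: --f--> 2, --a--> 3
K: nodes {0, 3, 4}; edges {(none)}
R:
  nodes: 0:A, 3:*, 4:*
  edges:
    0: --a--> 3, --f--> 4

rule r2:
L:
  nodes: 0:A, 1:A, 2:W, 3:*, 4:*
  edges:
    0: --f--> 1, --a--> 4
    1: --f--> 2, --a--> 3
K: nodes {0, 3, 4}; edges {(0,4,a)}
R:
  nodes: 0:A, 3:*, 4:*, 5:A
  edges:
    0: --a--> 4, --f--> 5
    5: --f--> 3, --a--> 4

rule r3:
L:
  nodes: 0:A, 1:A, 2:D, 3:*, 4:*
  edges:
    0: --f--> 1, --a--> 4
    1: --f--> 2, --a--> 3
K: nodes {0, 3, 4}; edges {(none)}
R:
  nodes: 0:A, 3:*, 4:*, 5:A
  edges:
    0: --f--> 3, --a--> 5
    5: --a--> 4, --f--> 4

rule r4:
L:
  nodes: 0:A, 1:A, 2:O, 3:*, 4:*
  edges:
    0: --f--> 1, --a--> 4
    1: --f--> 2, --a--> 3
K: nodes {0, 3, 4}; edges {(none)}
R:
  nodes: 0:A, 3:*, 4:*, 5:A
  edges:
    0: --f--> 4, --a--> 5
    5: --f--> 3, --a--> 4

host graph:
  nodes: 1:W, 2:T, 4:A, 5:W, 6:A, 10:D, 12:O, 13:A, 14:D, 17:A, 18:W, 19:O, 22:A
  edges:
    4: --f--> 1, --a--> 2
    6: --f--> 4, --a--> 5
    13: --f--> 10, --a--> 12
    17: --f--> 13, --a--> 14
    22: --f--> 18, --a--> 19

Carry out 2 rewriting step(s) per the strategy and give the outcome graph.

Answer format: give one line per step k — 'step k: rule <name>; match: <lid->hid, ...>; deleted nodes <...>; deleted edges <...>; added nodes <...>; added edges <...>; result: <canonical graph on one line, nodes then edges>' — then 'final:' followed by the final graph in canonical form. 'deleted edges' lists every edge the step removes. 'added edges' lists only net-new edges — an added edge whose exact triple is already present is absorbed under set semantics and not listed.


step 1: rule r2; match: 0->6, 1->4, 2->1, 3->2, 4->5; deleted nodes 1, 4; deleted edges (4,1,f); (4,2,a); (6,4,f); added nodes 23; added edges (6,23,f); (23,2,f); (23,5,a); result: nodes: 2:T, 5:W, 6:A, 10:D, 12:O, 13:A, 14:D, 17:A, 18:W, 19:O, 22:A, 23:A edges: (6,5,a); (6,23,f); (13,10,f); (13,12,a); (17,13,f); (17,14,a); (22,18,f); (22,19,a); (23,2,f); (23,5,a)
step 2: rule r3; match: 0->17, 1->13, 2->10, 3->12, 4->14; deleted nodes 10, 13; deleted edges (13,10,f); (13,12,a); (17,13,f); (17,14,a); added nodes 24; added edges (17,12,f); (17,24,a); (24,14,a); (24,14,f); result: nodes: 2:T, 5:W, 6:A, 12:O, 14:D, 17:A, 18:W, 19:O, 22:A, 23:A, 24:A edges: (6,5,a); (6,23,f); (17,12,f); (17,24,a); (22,18,f); (22,19,a); (23,2,f); (23,5,a); (24,14,a); (24,14,f)
final:
nodes: 2:T, 5:W, 6:A, 12:O, 14:D, 17:A, 18:W, 19:O, 22:A, 23:A, 24:A
edges: (6,5,a); (6,23,f); (17,12,f); (17,24,a); (22,18,f); (22,19,a); (23,2,f); (23,5,a); (24,14,a); (24,14,f)
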